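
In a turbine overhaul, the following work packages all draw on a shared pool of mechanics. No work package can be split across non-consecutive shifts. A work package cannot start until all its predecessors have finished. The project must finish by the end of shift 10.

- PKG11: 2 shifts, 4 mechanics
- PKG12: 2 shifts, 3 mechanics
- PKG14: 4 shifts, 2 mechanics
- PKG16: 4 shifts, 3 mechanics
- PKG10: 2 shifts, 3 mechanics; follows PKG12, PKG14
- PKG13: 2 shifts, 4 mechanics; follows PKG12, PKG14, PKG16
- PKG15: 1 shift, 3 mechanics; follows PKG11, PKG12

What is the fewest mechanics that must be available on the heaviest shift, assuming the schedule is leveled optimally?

6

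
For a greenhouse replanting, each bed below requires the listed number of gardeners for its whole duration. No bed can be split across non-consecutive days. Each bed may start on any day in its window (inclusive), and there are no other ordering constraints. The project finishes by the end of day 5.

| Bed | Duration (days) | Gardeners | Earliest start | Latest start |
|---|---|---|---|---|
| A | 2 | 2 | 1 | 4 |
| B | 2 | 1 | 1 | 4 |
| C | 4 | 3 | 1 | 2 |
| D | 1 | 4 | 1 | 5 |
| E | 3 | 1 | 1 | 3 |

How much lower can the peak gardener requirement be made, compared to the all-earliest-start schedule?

6

Early-start peak: d1:11  d2:7  d3:4  d4:3  d5:0 ⇒ 11.
Leveled (A@1, B@3, C@1, D@5, E@3): d1:5  d2:5  d3:5  d4:5  d5:5 ⇒ 5.
Reduction 11 − 5 = 6.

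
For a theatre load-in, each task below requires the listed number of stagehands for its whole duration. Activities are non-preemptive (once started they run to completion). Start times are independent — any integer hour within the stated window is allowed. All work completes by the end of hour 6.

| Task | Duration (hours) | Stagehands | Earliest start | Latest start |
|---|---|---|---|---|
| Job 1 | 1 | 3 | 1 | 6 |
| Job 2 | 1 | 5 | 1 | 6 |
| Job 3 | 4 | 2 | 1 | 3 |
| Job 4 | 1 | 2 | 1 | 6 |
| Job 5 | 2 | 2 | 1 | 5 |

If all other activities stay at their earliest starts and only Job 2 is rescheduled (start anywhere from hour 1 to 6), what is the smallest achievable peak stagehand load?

9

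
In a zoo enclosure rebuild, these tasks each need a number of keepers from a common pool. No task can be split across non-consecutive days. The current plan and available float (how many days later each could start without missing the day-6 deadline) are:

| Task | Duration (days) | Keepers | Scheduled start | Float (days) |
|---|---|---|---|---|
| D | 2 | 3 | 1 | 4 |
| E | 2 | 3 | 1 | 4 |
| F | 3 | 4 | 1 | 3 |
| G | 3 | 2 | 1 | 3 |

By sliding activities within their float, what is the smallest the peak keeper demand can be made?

6

Early-start (D@1, E@1, F@1, G@1) gives peak 12: d1:12  d2:12  d3:6  d4:0  d5:0  d6:0.
Shift F→3, G→3.
Schedule D@1, E@1, F@3, G@3: d1:6  d2:6  d3:6  d4:6  d5:6  d6:0 — peak 6.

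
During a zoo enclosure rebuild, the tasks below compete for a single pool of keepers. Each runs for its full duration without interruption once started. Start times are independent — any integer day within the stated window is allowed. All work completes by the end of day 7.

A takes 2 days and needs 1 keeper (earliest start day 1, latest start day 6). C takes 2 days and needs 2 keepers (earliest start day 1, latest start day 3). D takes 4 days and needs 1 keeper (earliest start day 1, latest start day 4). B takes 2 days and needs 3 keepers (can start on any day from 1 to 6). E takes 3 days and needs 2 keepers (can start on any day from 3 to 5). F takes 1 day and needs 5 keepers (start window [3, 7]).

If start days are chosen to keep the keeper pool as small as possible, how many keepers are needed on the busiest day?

5

Early-start (A@1, C@1, D@1, B@1, E@3, F@3) gives peak 8: d1:7  d2:7  d3:8  d4:3  d5:2  d6:0  d7:0.
Shift B→5, F→7.
Schedule A@1, C@1, D@1, B@5, E@3, F@7: d1:4  d2:4  d3:3  d4:3  d5:5  d6:3  d7:5 — peak 5.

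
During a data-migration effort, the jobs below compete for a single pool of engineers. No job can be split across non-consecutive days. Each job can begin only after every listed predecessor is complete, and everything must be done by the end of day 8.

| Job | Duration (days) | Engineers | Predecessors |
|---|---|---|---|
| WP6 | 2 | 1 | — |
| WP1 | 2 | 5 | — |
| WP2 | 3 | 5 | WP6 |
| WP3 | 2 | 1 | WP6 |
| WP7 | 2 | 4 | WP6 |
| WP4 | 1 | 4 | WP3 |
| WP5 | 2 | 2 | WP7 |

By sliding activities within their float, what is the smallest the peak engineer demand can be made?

Early-start (WP6@1, WP1@1, WP2@3, WP3@3, WP7@3, WP4@5, WP5@5) gives peak 11: d1:6  d2:6  d3:10  d4:10  d5:11  d6:2  d7:0  d8:0.
Shift WP2→5, WP4→8.
Schedule WP6@1, WP1@1, WP2@5, WP3@3, WP7@3, WP4@8, WP5@5: d1:6  d2:6  d3:5  d4:5  d5:7  d6:7  d7:5  d8:4 — peak 7.

7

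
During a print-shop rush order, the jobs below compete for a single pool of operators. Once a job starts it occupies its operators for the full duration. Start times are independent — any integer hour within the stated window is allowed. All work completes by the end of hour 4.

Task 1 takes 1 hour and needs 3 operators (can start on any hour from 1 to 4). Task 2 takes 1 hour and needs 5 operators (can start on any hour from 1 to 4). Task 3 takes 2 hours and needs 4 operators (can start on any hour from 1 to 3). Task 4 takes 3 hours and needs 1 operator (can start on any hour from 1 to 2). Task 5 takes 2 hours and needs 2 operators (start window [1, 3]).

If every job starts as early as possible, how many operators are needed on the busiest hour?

15

Early-start schedule: Task 1@1, Task 2@1, Task 3@1, Task 4@1, Task 5@1.
Load per hour: hour 1: 15, hour 2: 7, hour 3: 1, hour 4: 0.
Peak is 15.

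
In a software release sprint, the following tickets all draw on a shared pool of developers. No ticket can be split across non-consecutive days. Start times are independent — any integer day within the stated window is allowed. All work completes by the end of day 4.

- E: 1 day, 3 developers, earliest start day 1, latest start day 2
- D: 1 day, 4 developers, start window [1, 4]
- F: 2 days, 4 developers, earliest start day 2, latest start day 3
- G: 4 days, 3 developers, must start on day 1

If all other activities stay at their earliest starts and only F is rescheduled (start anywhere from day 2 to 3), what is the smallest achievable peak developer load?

10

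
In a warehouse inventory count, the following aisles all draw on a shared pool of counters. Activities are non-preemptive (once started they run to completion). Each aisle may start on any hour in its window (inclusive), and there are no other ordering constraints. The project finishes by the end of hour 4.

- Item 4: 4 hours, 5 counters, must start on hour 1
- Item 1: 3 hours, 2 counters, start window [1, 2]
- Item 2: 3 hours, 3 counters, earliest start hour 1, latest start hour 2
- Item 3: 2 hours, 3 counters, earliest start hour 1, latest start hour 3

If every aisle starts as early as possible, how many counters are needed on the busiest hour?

Early-start schedule: Item 4@1, Item 1@1, Item 2@1, Item 3@1.
Load per hour: hour 1: 13, hour 2: 13, hour 3: 10, hour 4: 5.
Peak is 13.

13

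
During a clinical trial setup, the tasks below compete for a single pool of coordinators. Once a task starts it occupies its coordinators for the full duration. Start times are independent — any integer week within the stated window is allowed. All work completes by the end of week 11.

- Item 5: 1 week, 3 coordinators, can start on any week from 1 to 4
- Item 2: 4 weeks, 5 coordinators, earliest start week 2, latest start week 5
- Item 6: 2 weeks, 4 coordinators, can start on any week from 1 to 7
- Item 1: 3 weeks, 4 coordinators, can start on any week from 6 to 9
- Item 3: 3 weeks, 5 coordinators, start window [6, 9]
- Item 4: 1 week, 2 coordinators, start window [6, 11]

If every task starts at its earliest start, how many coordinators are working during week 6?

At early start, week 6 has: Item 1, Item 3, Item 4.
Demand: 4 + 5 + 2 = 11.

11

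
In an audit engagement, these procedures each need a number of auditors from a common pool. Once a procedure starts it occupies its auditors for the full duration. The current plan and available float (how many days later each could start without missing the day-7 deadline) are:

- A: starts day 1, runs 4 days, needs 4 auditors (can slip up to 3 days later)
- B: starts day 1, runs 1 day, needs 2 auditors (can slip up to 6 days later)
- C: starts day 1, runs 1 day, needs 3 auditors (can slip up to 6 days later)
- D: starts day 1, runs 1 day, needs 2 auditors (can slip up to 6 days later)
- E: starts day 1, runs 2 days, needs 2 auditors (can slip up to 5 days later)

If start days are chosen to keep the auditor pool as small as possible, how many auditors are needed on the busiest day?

4

Early-start (A@1, B@1, C@1, D@1, E@1) gives peak 13: d1:13  d2:6  d3:4  d4:4  d5:0  d6:0  d7:0.
Shift B→5, C→7, D→6, E→5.
Schedule A@1, B@5, C@7, D@6, E@5: d1:4  d2:4  d3:4  d4:4  d5:4  d6:4  d7:3 — peak 4.
Total auditor-days = 27 over 7 days ⇒ peak ≥ ⌈27/7⌉ = 4, so 4 is optimal.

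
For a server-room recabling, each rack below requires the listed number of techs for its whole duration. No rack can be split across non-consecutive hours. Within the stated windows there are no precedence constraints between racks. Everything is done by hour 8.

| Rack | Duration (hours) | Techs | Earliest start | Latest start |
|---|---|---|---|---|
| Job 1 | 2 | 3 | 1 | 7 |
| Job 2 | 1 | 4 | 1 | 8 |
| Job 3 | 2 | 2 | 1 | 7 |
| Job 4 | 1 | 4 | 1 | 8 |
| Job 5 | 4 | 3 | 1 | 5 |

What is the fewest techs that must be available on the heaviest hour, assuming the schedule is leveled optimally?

Early-start (Job 1@1, Job 2@1, Job 3@1, Job 4@1, Job 5@1) gives peak 16: h1:16  h2:8  h3:3  h4:3  h5:0  h6:0  h7:0  h8:0.
Shift Job 2→3, Job 4→4, Job 5→5.
Schedule Job 1@1, Job 2@3, Job 3@1, Job 4@4, Job 5@5: h1:5  h2:5  h3:4  h4:4  h5:3  h6:3  h7:3  h8:3 — peak 5.

5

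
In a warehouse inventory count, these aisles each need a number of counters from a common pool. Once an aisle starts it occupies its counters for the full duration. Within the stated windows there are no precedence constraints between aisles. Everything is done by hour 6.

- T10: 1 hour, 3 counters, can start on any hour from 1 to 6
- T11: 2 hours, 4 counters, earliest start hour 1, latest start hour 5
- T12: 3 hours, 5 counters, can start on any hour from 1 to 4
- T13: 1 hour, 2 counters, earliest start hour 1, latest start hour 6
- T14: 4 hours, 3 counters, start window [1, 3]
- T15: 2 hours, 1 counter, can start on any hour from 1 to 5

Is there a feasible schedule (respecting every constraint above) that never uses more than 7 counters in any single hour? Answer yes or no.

no

The minimum achievable peak is 8; 7 < 8, so no feasible schedule stays within the cap.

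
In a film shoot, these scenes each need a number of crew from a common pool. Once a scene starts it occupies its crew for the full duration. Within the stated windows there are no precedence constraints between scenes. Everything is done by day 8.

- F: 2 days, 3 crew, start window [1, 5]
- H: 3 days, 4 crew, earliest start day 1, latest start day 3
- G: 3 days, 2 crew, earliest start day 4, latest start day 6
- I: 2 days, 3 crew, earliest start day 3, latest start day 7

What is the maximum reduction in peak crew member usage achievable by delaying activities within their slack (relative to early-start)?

2

Early-start peak: d1:7  d2:7  d3:7  d4:5  d5:2  d6:2  d7:0  d8:0 ⇒ 7.
Leveled (F@1, H@3, G@6, I@6): d1:3  d2:3  d3:4  d4:4  d5:4  d6:5  d7:5  d8:2 ⇒ 5.
Reduction 7 − 5 = 2.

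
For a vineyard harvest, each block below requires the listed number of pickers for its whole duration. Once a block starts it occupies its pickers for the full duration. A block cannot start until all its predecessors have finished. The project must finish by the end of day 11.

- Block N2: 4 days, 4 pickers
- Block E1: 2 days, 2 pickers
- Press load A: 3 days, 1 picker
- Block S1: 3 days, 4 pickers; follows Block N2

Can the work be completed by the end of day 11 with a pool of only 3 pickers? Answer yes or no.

Total picker-days = 35; over 11 days the average is 35/11 > 3, so some day must exceed 3.

no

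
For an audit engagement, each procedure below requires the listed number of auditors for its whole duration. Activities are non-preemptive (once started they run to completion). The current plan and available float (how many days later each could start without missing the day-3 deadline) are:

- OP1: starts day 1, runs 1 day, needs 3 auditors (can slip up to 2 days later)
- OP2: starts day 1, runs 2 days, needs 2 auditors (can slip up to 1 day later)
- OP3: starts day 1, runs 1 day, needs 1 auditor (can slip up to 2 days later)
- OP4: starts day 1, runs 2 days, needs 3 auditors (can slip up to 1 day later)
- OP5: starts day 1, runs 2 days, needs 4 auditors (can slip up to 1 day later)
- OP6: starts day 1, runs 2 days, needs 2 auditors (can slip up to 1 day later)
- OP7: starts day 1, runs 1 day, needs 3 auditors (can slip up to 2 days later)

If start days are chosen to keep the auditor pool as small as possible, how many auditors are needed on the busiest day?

Early-start (OP1@1, OP2@1, OP3@1, OP4@1, OP5@1, OP6@1, OP7@1) gives peak 18: d1:18  d2:11  d3:0.
Shift OP5→2, OP7→3.
Schedule OP1@1, OP2@1, OP3@1, OP4@1, OP5@2, OP6@1, OP7@3: d1:11  d2:11  d3:7 — peak 11.

11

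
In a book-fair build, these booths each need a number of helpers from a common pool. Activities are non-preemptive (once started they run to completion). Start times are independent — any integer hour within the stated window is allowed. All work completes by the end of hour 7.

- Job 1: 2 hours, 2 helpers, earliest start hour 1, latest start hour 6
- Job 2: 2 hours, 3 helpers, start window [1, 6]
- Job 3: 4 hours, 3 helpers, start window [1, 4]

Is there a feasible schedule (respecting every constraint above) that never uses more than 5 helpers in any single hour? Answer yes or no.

Schedule Job 1@1, Job 2@1, Job 3@3: h1:5  h2:5  h3:3  h4:3  h5:3  h6:3  h7:0 — peak 5 ≤ 5.

yes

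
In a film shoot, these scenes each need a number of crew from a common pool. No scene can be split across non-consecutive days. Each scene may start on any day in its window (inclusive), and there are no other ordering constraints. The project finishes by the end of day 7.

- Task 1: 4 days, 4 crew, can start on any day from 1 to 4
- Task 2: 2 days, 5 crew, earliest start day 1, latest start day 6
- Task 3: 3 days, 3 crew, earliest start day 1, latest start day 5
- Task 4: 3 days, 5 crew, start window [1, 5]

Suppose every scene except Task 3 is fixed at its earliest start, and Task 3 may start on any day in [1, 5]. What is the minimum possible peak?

Task 3@1: d1:17  d2:17  d3:12  d4:4  d5:0  d6:0  d7:0 → peak 17
Task 3@2: d1:14  d2:17  d3:12  d4:7  d5:0  d6:0  d7:0 → peak 17
Task 3@3: d1:14  d2:14  d3:12  d4:7  d5:3  d6:0  d7:0 → peak 14
Task 3@4: d1:14  d2:14  d3:9  d4:7  d5:3  d6:3  d7:0 → peak 14
Task 3@5: d1:14  d2:14  d3:9  d4:4  d5:3  d6:3  d7:3 → peak 14
Best is Task 3@3, peak 14.

14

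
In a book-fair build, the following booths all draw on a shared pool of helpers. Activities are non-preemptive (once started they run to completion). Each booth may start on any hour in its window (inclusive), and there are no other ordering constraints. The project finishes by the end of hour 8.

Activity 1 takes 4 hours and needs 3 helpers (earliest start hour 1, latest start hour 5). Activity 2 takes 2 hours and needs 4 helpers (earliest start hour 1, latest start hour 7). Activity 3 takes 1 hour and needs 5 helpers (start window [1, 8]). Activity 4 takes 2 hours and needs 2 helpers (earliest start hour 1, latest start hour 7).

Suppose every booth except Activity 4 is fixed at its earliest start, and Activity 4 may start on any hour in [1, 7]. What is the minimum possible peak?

12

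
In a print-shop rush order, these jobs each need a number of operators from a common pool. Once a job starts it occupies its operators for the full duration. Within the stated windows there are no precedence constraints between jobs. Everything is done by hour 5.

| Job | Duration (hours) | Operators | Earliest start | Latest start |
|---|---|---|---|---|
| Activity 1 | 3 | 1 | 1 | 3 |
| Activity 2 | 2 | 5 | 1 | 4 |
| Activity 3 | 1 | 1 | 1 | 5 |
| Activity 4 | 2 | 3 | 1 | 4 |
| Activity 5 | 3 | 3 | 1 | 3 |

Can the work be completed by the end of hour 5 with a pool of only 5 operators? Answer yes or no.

no

Total operator-hours = 29; over 5 hours the average is 29/5 > 5, so some hour must exceed 5.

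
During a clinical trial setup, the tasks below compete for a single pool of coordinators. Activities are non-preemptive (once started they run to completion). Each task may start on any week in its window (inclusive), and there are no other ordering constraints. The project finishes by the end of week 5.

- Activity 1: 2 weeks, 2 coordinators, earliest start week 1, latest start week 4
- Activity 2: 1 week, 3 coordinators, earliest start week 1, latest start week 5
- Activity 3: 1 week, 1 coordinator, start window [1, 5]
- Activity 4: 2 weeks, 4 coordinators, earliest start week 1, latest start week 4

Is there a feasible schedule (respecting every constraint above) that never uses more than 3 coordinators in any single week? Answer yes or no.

no

Total coordinator-weeks = 16; over 5 weeks the average is 16/5 > 3, so some week must exceed 3.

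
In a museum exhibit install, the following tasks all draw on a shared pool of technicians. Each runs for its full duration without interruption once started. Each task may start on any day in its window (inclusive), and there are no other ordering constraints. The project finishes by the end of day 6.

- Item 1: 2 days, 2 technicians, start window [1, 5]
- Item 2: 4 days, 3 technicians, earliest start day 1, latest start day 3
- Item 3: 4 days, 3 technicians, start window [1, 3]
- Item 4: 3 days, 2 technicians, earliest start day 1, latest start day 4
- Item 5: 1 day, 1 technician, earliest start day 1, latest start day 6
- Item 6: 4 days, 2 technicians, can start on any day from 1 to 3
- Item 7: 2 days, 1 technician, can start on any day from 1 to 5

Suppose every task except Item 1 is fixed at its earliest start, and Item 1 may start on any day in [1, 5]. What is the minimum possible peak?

Item 1@1: d1:14  d2:13  d3:10  d4:8  d5:0  d6:0 → peak 14
Item 1@2: d1:12  d2:13  d3:12  d4:8  d5:0  d6:0 → peak 13
Item 1@3: d1:12  d2:11  d3:12  d4:10  d5:0  d6:0 → peak 12
Item 1@4: d1:12  d2:11  d3:10  d4:10  d5:2  d6:0 → peak 12
Item 1@5: d1:12  d2:11  d3:10  d4:8  d5:2  d6:2 → peak 12
Best is Item 1@3, peak 12.

12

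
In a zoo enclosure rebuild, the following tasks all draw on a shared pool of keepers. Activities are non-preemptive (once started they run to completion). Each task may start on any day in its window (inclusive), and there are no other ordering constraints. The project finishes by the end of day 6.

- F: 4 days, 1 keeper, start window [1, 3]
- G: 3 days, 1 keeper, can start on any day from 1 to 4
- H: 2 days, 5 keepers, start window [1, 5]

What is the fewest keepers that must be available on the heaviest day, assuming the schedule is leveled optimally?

Early-start (F@1, G@1, H@1) gives peak 7: d1:7  d2:7  d3:2  d4:1  d5:0  d6:0.
Shift H→5.
Schedule F@1, G@1, H@5: d1:2  d2:2  d3:2  d4:1  d5:5  d6:5 — peak 5.

5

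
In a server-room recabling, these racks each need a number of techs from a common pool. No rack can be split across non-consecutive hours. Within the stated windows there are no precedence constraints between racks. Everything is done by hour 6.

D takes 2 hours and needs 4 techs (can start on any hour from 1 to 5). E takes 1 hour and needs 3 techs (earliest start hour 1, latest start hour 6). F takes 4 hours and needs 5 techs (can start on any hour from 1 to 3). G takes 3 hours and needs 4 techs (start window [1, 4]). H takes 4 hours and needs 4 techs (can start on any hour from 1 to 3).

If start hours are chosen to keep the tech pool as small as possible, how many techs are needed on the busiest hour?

Early-start (D@1, E@1, F@1, G@1, H@1) gives peak 20: h1:20  h2:17  h3:13  h4:9  h5:0  h6:0.
Shift G→2, H→3.
Schedule D@1, E@1, F@1, G@2, H@3: h1:12  h2:13  h3:13  h4:13  h5:4  h6:4 — peak 13.

13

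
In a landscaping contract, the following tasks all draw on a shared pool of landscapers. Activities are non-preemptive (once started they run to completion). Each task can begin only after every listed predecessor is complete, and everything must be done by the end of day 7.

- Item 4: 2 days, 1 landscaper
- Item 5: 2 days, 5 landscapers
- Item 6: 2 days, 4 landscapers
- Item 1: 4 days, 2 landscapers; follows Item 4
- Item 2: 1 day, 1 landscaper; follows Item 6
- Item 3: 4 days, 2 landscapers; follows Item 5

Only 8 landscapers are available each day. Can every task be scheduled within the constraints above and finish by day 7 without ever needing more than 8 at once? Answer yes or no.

Schedule Item 4@1, Item 5@1, Item 6@3, Item 1@3, Item 2@5, Item 3@3: d1:6  d2:6  d3:8  d4:8  d5:5  d6:4  d7:0 — peak 8 ≤ 8.

yes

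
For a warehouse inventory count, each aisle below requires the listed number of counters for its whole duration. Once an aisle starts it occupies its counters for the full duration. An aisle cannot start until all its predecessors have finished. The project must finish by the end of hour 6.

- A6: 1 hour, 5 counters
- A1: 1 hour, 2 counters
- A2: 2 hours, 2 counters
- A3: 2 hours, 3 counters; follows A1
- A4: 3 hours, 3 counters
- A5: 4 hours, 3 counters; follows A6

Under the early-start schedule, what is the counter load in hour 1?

12

At early start, hour 1 has: A6, A1, A2, A4.
Demand: 5 + 2 + 2 + 3 = 12.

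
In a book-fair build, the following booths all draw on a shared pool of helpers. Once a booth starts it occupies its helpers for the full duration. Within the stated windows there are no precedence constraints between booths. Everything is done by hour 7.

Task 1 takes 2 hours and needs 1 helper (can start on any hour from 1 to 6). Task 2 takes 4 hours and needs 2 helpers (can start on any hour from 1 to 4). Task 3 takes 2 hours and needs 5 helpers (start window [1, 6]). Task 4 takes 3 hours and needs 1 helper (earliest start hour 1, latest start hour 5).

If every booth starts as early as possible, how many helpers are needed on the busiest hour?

Early-start schedule: Task 1@1, Task 2@1, Task 3@1, Task 4@1.
Load per hour: hour 1: 9, hour 2: 9, hour 3: 3, hour 4: 2, hour 5: 0, hour 6: 0, hour 7: 0.
Peak is 9.

9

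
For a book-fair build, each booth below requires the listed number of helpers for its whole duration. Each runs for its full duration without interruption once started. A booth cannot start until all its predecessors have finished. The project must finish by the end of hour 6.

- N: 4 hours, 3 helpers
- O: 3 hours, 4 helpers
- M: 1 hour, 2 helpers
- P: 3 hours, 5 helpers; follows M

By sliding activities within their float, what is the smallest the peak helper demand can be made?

Early-start (N@1, O@1, M@1, P@2) gives peak 12: h1:9  h2:12  h3:12  h4:8  h5:0  h6:0.
Shift N→2, P→4.
Schedule N@2, O@1, M@1, P@4: h1:6  h2:7  h3:7  h4:8  h5:8  h6:5 — peak 8.

8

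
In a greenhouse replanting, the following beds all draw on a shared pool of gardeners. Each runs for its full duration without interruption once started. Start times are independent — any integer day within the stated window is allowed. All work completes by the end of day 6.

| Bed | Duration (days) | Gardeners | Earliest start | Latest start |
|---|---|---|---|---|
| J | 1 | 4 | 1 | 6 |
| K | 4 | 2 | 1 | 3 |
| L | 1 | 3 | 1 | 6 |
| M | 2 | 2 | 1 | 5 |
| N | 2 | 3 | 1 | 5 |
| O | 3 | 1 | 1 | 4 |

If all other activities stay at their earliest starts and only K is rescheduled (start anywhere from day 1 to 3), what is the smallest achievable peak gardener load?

K@1: d1:15  d2:8  d3:3  d4:2  d5:0  d6:0 → peak 15
K@2: d1:13  d2:8  d3:3  d4:2  d5:2  d6:0 → peak 13
K@3: d1:13  d2:6  d3:3  d4:2  d5:2  d6:2 → peak 13
Best is K@2, peak 13.

13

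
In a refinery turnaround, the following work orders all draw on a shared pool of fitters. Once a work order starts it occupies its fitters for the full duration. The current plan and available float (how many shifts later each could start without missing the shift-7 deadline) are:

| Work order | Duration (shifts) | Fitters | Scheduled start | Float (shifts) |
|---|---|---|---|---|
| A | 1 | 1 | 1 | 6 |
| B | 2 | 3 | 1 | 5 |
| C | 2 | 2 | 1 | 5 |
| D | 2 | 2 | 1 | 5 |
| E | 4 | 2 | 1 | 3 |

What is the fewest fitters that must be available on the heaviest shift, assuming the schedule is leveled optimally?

Early-start (A@1, B@1, C@1, D@1, E@1) gives peak 10: s1:10  s2:9  s3:2  s4:2  s5:0  s6:0  s7:0.
Shift C→3, D→5, E→3.
Schedule A@1, B@1, C@3, D@5, E@3: s1:4  s2:3  s3:4  s4:4  s5:4  s6:4  s7:0 — peak 4.
Total fitter-shifts = 23 over 7 shifts ⇒ peak ≥ ⌈23/7⌉ = 4, so 4 is optimal.

4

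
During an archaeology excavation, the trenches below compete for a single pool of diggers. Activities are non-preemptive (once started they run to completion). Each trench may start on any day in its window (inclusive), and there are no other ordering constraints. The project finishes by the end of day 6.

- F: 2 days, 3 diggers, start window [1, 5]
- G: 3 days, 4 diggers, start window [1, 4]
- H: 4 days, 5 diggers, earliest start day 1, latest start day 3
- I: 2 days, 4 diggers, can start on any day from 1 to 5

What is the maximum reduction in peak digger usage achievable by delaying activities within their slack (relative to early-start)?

7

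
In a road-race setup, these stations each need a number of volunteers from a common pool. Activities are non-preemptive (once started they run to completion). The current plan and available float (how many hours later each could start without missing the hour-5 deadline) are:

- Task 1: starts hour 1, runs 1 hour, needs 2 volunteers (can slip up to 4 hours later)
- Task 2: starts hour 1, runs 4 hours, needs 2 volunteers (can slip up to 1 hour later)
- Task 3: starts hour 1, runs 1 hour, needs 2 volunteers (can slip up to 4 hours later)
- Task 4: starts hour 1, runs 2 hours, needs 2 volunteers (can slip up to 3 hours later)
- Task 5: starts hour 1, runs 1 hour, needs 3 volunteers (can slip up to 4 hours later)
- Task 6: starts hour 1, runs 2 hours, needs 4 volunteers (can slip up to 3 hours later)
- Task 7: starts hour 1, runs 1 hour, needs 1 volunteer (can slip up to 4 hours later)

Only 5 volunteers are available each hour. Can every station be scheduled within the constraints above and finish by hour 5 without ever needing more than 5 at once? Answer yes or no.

no

Total volunteer-hours = 28; over 5 hours the average is 28/5 > 5, so some hour must exceed 5.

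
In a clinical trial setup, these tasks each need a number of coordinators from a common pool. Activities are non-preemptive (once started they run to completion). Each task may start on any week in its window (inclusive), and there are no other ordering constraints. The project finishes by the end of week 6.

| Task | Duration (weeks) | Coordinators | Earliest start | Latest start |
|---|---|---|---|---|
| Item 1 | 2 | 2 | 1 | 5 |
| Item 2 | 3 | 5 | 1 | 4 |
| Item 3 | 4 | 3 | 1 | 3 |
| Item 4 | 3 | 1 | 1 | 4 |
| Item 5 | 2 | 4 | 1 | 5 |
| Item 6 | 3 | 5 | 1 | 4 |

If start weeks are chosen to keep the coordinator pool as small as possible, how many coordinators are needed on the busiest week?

Early-start (Item 1@1, Item 2@1, Item 3@1, Item 4@1, Item 5@1, Item 6@1) gives peak 20: w1:20  w2:20  w3:14  w4:3  w5:0  w6:0.
Shift Item 4→3, Item 5→5, Item 6→4.
Schedule Item 1@1, Item 2@1, Item 3@1, Item 4@3, Item 5@5, Item 6@4: w1:10  w2:10  w3:9  w4:9  w5:10  w6:9 — peak 10.
Total coordinator-weeks = 57 over 6 weeks ⇒ peak ≥ ⌈57/6⌉ = 10, so 10 is optimal.

10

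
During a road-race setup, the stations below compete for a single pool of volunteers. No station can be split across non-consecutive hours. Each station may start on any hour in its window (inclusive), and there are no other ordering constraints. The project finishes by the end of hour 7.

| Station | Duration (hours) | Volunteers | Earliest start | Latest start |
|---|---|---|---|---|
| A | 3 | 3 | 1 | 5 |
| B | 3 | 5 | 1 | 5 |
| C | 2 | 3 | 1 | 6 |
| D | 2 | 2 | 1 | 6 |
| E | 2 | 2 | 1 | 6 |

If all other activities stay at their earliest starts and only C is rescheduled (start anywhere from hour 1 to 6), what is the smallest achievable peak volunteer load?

C@1: h1:15  h2:15  h3:8  h4:0  h5:0  h6:0  h7:0 → peak 15
C@2: h1:12  h2:15  h3:11  h4:0  h5:0  h6:0  h7:0 → peak 15
C@3: h1:12  h2:12  h3:11  h4:3  h5:0  h6:0  h7:0 → peak 12
C@4: h1:12  h2:12  h3:8  h4:3  h5:3  h6:0  h7:0 → peak 12
C@5: h1:12  h2:12  h3:8  h4:0  h5:3  h6:3  h7:0 → peak 12
C@6: h1:12  h2:12  h3:8  h4:0  h5:0  h6:3  h7:3 → peak 12
Best is C@3, peak 12.

12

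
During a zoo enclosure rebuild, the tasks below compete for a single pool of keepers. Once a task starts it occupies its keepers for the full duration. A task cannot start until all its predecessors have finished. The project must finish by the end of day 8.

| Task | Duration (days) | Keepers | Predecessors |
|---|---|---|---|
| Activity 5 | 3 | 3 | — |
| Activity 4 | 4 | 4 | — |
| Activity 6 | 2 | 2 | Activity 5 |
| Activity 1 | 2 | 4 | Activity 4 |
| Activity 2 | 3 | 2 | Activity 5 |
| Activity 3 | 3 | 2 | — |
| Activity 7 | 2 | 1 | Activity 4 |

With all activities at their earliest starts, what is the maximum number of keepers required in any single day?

Early-start schedule: Activity 5@1, Activity 4@1, Activity 6@4, Activity 1@5, Activity 2@4, Activity 3@1, Activity 7@5.
Load per day: day 1: 9, day 2: 9, day 3: 9, day 4: 8, day 5: 9, day 6: 7, day 7: 0, day 8: 0.
Peak is 9.

9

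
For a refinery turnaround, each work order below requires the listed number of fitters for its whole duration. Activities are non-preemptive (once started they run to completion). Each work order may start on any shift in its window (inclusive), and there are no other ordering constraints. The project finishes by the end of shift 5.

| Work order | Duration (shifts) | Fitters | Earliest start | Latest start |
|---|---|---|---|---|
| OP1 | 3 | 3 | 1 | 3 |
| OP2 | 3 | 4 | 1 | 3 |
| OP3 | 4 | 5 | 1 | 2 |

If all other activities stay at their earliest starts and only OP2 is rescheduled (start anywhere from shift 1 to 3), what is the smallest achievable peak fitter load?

OP2@1: s1:12  s2:12  s3:12  s4:5  s5:0 → peak 12
OP2@2: s1:8  s2:12  s3:12  s4:9  s5:0 → peak 12
OP2@3: s1:8  s2:8  s3:12  s4:9  s5:4 → peak 12
Best is OP2@1, peak 12.

12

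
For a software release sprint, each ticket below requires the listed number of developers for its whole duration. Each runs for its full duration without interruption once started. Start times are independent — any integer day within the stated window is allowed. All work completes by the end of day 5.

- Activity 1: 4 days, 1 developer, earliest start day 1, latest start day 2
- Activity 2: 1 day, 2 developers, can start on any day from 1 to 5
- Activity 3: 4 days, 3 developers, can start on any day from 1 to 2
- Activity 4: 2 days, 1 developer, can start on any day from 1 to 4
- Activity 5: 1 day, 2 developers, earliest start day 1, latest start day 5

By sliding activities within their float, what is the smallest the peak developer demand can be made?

5

Early-start (Activity 1@1, Activity 2@1, Activity 3@1, Activity 4@1, Activity 5@1) gives peak 9: d1:9  d2:5  d3:4  d4:4  d5:0.
Shift Activity 3→2, Activity 5→5.
Schedule Activity 1@1, Activity 2@1, Activity 3@2, Activity 4@1, Activity 5@5: d1:4  d2:5  d3:4  d4:4  d5:5 — peak 5.
Total developer-days = 22 over 5 days ⇒ peak ≥ ⌈22/5⌉ = 5, so 5 is optimal.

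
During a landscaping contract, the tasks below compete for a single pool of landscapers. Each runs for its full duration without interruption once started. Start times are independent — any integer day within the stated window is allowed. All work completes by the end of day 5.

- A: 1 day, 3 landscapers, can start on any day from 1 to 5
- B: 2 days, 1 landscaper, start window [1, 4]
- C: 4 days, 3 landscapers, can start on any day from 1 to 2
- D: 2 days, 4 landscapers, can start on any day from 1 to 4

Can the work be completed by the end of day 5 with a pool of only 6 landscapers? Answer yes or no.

no

The minimum achievable peak is 7; 6 < 7, so no feasible schedule stays within the cap.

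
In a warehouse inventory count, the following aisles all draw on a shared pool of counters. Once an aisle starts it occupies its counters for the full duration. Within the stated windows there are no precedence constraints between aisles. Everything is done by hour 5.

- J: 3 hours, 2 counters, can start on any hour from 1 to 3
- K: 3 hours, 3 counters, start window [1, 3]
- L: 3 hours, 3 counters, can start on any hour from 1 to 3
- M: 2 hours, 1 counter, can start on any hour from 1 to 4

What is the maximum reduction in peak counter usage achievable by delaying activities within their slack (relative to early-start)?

1

Early-start peak: h1:9  h2:9  h3:8  h4:0  h5:0 ⇒ 9.
Leveled (J@1, K@1, L@1, M@4): h1:8  h2:8  h3:8  h4:1  h5:1 ⇒ 8.
Reduction 9 − 8 = 1.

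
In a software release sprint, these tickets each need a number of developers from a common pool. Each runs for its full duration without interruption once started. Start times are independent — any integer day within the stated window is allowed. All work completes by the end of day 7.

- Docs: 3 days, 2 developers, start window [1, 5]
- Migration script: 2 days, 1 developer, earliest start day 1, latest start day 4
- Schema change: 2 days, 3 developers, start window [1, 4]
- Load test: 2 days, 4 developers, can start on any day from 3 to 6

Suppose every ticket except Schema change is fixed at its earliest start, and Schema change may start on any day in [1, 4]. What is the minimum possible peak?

Schema change@1: d1:6  d2:6  d3:6  d4:4  d5:0  d6:0  d7:0 → peak 6
Schema change@2: d1:3  d2:6  d3:9  d4:4  d5:0  d6:0  d7:0 → peak 9
Schema change@3: d1:3  d2:3  d3:9  d4:7  d5:0  d6:0  d7:0 → peak 9
Schema change@4: d1:3  d2:3  d3:6  d4:7  d5:3  d6:0  d7:0 → peak 7
Best is Schema change@1, peak 6.

6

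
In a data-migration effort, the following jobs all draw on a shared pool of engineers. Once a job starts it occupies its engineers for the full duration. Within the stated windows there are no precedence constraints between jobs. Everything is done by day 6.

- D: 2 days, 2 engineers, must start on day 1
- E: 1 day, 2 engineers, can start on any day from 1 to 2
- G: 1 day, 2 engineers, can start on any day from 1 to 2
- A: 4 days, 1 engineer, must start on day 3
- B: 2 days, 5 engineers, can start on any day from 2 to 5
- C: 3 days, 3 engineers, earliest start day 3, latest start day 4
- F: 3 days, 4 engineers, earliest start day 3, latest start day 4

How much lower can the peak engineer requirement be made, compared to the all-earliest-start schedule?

5

Early-start peak: d1:6  d2:7  d3:13  d4:8  d5:8  d6:1 ⇒ 13.
Leveled (D@1, E@1, G@1, A@3, B@2, C@4, F@4): d1:6  d2:7  d3:6  d4:8  d5:8  d6:8 ⇒ 8.
Reduction 13 − 8 = 5.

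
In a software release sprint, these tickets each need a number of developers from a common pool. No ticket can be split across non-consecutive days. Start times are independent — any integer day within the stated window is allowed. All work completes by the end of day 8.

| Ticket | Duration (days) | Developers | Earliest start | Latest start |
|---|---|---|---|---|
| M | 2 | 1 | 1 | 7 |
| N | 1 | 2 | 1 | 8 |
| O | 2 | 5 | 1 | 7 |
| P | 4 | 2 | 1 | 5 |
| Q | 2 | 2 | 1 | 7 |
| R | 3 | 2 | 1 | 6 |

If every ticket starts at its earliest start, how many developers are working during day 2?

12

At early start, day 2 has: M, O, P, Q, R.
Demand: 1 + 5 + 2 + 2 + 2 = 12.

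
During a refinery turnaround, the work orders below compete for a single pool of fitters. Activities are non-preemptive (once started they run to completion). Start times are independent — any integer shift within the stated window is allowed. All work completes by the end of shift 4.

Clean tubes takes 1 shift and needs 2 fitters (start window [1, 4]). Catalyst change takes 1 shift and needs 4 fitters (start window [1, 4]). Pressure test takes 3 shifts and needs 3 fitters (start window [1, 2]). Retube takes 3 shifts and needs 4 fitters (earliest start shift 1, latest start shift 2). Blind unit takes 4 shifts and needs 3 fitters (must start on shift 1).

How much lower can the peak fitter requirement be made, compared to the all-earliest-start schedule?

Early-start peak: s1:16  s2:10  s3:10  s4:3 ⇒ 16.
Leveled (Clean tubes@1, Catalyst change@1, Pressure test@2, Retube@2, Blind unit@1): s1:9  s2:10  s3:10  s4:10 ⇒ 10.
Reduction 16 − 10 = 6.

6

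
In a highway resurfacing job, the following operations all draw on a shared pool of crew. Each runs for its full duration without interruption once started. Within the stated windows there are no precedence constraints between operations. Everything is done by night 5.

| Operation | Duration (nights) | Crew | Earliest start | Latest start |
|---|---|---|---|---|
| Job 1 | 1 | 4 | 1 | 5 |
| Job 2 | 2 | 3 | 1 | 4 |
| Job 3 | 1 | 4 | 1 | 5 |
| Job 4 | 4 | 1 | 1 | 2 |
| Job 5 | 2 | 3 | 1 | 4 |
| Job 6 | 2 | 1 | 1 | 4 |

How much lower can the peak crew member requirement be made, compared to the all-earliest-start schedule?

9

Early-start peak: n1:16  n2:8  n3:1  n4:1  n5:0 ⇒ 16.
Leveled (Job 1@1, Job 2@1, Job 3@3, Job 4@2, Job 5@4, Job 6@2): n1:7  n2:5  n3:6  n4:4  n5:4 ⇒ 7.
Reduction 16 − 7 = 9.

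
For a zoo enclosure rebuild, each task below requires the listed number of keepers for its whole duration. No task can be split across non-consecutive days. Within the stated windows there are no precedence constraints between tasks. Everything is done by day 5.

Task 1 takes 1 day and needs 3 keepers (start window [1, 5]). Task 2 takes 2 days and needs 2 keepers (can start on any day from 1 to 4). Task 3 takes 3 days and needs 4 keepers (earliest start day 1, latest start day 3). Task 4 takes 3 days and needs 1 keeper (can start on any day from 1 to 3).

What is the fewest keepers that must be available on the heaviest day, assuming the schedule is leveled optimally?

Early-start (Task 1@1, Task 2@1, Task 3@1, Task 4@1) gives peak 10: d1:10  d2:7  d3:5  d4:0  d5:0.
Shift Task 3→3, Task 4→2.
Schedule Task 1@1, Task 2@1, Task 3@3, Task 4@2: d1:5  d2:3  d3:5  d4:5  d5:4 — peak 5.
Total keeper-days = 22 over 5 days ⇒ peak ≥ ⌈22/5⌉ = 5, so 5 is optimal.

5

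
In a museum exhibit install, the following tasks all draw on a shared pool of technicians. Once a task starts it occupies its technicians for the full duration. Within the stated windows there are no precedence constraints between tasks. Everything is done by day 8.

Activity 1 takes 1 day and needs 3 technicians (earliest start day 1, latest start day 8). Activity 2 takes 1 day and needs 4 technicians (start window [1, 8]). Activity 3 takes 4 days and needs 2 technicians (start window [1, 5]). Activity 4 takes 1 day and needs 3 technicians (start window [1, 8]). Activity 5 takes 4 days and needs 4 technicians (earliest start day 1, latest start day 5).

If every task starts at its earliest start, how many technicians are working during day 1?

At early start, day 1 has: Activity 1, Activity 2, Activity 3, Activity 4, Activity 5.
Demand: 3 + 4 + 2 + 3 + 4 = 16.

16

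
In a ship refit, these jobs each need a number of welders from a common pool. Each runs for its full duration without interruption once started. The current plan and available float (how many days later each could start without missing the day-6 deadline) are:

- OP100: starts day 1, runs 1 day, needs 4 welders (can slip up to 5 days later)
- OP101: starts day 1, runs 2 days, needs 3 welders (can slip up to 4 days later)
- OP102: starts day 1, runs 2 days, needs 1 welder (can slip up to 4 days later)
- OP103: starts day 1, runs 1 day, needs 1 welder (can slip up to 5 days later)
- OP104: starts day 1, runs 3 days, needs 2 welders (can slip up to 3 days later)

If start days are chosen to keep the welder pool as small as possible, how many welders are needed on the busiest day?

4

Early-start (OP100@1, OP101@1, OP102@1, OP103@1, OP104@1) gives peak 11: d1:11  d2:6  d3:2  d4:0  d5:0  d6:0.
Shift OP101→2, OP102→2, OP103→4, OP104→4.
Schedule OP100@1, OP101@2, OP102@2, OP103@4, OP104@4: d1:4  d2:4  d3:4  d4:3  d5:2  d6:2 — peak 4.
Total welder-days = 19 over 6 days ⇒ peak ≥ ⌈19/6⌉ = 4, so 4 is optimal.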